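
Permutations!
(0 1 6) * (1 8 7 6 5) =[8, 5, 2, 3, 4, 1, 0, 6, 7] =(0 8 7 6)(1 5)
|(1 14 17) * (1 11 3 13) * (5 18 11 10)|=9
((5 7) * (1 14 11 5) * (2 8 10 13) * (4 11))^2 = (1 4 5)(2 10)(7 14 11)(8 13)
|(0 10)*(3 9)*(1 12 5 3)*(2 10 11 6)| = |(0 11 6 2 10)(1 12 5 3 9)| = 5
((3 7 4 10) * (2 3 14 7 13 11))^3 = (2 11 13 3)(4 7 14 10)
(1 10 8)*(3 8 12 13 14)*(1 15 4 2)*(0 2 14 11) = (0 2 1 10 12 13 11)(3 8 15 4 14) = [2, 10, 1, 8, 14, 5, 6, 7, 15, 9, 12, 0, 13, 11, 3, 4]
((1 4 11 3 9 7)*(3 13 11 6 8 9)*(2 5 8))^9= ((1 4 6 2 5 8 9 7)(11 13))^9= (1 4 6 2 5 8 9 7)(11 13)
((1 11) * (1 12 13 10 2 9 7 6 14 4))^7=((1 11 12 13 10 2 9 7 6 14 4))^7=(1 7 13 4 9 12 14 2 11 6 10)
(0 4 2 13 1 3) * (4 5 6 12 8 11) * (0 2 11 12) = (0 5 6)(1 3 2 13)(4 11)(8 12) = [5, 3, 13, 2, 11, 6, 0, 7, 12, 9, 10, 4, 8, 1]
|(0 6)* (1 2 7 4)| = |(0 6)(1 2 7 4)| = 4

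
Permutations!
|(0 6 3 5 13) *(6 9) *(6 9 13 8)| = |(0 13)(3 5 8 6)| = 4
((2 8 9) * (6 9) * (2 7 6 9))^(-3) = ((2 8 9 7 6))^(-3) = (2 9 6 8 7)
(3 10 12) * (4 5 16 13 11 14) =(3 10 12)(4 5 16 13 11 14) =[0, 1, 2, 10, 5, 16, 6, 7, 8, 9, 12, 14, 3, 11, 4, 15, 13]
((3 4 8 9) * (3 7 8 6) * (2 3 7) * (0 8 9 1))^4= ((0 8 1)(2 3 4 6 7 9))^4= (0 8 1)(2 7 4)(3 9 6)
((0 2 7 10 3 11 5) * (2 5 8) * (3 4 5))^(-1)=(0 5 4 10 7 2 8 11 3)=((0 3 11 8 2 7 10 4 5))^(-1)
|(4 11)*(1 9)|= 2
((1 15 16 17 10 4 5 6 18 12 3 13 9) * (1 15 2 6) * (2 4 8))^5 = ((1 4 5)(2 6 18 12 3 13 9 15 16 17 10 8))^5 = (1 5 4)(2 13 10 12 16 6 9 8 3 17 18 15)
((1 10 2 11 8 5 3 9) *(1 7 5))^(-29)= (1 10 2 11 8)(3 5 7 9)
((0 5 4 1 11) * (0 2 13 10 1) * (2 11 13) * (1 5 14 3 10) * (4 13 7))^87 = (0 1 10)(3 4 13)(5 14 7)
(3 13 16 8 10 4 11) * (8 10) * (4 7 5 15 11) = (3 13 16 10 7 5 15 11) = [0, 1, 2, 13, 4, 15, 6, 5, 8, 9, 7, 3, 12, 16, 14, 11, 10]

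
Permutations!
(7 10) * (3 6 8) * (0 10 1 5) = (0 10 7 1 5)(3 6 8) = [10, 5, 2, 6, 4, 0, 8, 1, 3, 9, 7]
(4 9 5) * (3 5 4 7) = (3 5 7)(4 9) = [0, 1, 2, 5, 9, 7, 6, 3, 8, 4]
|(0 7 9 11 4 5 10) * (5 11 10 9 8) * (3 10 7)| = 12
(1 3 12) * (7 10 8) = [0, 3, 2, 12, 4, 5, 6, 10, 7, 9, 8, 11, 1] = (1 3 12)(7 10 8)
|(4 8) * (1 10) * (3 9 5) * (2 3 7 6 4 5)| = |(1 10)(2 3 9)(4 8 5 7 6)| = 30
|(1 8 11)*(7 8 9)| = 5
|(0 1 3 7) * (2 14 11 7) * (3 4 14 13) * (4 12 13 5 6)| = |(0 1 12 13 3 2 5 6 4 14 11 7)| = 12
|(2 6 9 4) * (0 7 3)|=12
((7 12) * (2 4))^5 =(2 4)(7 12)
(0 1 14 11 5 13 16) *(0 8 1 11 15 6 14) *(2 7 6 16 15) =[11, 0, 7, 3, 4, 13, 14, 6, 1, 9, 10, 5, 12, 15, 2, 16, 8] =(0 11 5 13 15 16 8 1)(2 7 6 14)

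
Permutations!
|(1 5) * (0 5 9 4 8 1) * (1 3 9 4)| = 10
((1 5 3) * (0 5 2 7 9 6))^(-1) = (0 6 9 7 2 1 3 5)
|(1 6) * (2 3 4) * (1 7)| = 3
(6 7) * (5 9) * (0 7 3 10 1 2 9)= (0 7 6 3 10 1 2 9 5)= [7, 2, 9, 10, 4, 0, 3, 6, 8, 5, 1]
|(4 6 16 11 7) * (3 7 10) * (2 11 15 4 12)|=12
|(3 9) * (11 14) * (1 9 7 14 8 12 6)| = |(1 9 3 7 14 11 8 12 6)| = 9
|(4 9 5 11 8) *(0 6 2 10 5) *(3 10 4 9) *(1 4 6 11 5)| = 4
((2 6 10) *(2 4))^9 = (2 6 10 4)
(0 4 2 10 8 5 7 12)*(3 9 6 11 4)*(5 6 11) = (0 3 9 11 4 2 10 8 6 5 7 12) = [3, 1, 10, 9, 2, 7, 5, 12, 6, 11, 8, 4, 0]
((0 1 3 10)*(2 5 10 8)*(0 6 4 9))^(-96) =(0 2 4 3 10)(1 5 9 8 6)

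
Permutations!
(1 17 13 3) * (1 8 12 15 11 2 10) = [0, 17, 10, 8, 4, 5, 6, 7, 12, 9, 1, 2, 15, 3, 14, 11, 16, 13] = (1 17 13 3 8 12 15 11 2 10)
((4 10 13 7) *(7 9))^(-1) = ((4 10 13 9 7))^(-1) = (4 7 9 13 10)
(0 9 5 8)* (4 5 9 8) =(9)(0 8)(4 5) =[8, 1, 2, 3, 5, 4, 6, 7, 0, 9]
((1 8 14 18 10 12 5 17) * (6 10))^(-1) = ((1 8 14 18 6 10 12 5 17))^(-1) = (1 17 5 12 10 6 18 14 8)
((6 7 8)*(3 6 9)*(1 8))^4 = (1 6 9)(3 8 7)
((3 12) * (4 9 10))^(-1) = ((3 12)(4 9 10))^(-1) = (3 12)(4 10 9)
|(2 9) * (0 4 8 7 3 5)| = |(0 4 8 7 3 5)(2 9)| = 6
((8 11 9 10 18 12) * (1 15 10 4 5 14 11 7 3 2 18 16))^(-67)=((1 15 10 16)(2 18 12 8 7 3)(4 5 14 11 9))^(-67)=(1 15 10 16)(2 3 7 8 12 18)(4 11 5 9 14)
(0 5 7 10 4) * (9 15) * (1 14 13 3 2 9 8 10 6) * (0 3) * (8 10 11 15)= (0 5 7 6 1 14 13)(2 9 8 11 15 10 4 3)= [5, 14, 9, 2, 3, 7, 1, 6, 11, 8, 4, 15, 12, 0, 13, 10]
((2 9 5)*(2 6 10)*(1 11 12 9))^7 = (1 2 10 6 5 9 12 11)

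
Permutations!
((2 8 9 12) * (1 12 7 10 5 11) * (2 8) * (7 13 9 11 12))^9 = ((1 7 10 5 12 8 11)(9 13))^9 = (1 10 12 11 7 5 8)(9 13)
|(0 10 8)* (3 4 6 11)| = |(0 10 8)(3 4 6 11)| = 12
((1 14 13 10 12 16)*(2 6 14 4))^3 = (1 6 10)(2 13 16)(4 14 12)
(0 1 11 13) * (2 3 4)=(0 1 11 13)(2 3 4)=[1, 11, 3, 4, 2, 5, 6, 7, 8, 9, 10, 13, 12, 0]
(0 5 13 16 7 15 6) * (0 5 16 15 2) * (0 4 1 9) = (0 16 7 2 4 1 9)(5 13 15 6) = [16, 9, 4, 3, 1, 13, 5, 2, 8, 0, 10, 11, 12, 15, 14, 6, 7]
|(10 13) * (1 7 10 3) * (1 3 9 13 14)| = 4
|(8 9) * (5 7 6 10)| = 4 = |(5 7 6 10)(8 9)|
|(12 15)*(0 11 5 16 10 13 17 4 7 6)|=10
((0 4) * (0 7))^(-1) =((0 4 7))^(-1) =(0 7 4)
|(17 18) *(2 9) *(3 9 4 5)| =10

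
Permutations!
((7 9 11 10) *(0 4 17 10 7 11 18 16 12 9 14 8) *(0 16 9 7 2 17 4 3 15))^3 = ((0 3 15)(2 17 10 11)(7 14 8 16 12)(9 18))^3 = (2 11 10 17)(7 16 14 12 8)(9 18)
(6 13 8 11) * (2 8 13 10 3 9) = (13)(2 8 11 6 10 3 9) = [0, 1, 8, 9, 4, 5, 10, 7, 11, 2, 3, 6, 12, 13]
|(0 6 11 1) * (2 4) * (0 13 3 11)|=4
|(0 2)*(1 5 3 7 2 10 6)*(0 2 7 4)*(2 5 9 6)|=|(0 10 2 5 3 4)(1 9 6)|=6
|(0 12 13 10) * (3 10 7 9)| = |(0 12 13 7 9 3 10)| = 7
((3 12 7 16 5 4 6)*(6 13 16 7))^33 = (4 13 16 5)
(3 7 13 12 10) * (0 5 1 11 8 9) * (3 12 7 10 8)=(0 5 1 11 3 10 12 8 9)(7 13)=[5, 11, 2, 10, 4, 1, 6, 13, 9, 0, 12, 3, 8, 7]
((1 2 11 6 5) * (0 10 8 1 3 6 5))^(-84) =(0 5 1)(2 10 3)(6 11 8)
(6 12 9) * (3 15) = [0, 1, 2, 15, 4, 5, 12, 7, 8, 6, 10, 11, 9, 13, 14, 3] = (3 15)(6 12 9)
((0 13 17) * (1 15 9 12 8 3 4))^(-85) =(0 17 13)(1 4 3 8 12 9 15)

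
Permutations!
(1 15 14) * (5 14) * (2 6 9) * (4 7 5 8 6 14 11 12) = (1 15 8 6 9 2 14)(4 7 5 11 12) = [0, 15, 14, 3, 7, 11, 9, 5, 6, 2, 10, 12, 4, 13, 1, 8]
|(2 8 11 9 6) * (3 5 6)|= |(2 8 11 9 3 5 6)|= 7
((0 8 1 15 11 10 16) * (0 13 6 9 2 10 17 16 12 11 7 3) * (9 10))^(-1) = ((0 8 1 15 7 3)(2 9)(6 10 12 11 17 16 13))^(-1) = (0 3 7 15 1 8)(2 9)(6 13 16 17 11 12 10)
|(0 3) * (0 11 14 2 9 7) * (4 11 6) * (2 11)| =|(0 3 6 4 2 9 7)(11 14)| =14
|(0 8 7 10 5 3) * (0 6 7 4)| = 15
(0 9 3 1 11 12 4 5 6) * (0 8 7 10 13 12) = (0 9 3 1 11)(4 5 6 8 7 10 13 12) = [9, 11, 2, 1, 5, 6, 8, 10, 7, 3, 13, 0, 4, 12]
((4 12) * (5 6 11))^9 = ((4 12)(5 6 11))^9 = (4 12)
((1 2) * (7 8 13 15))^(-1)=(1 2)(7 15 13 8)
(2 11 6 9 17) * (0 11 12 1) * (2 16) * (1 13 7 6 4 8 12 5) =(0 11 4 8 12 13 7 6 9 17 16 2 5 1) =[11, 0, 5, 3, 8, 1, 9, 6, 12, 17, 10, 4, 13, 7, 14, 15, 2, 16]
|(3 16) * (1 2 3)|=4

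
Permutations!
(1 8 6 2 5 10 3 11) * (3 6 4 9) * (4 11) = (1 8 11)(2 5 10 6)(3 4 9) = [0, 8, 5, 4, 9, 10, 2, 7, 11, 3, 6, 1]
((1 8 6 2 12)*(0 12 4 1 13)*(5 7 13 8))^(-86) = (0 2 7 8 1)(4 13 6 5 12)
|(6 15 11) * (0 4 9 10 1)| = |(0 4 9 10 1)(6 15 11)| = 15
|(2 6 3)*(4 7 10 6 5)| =|(2 5 4 7 10 6 3)| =7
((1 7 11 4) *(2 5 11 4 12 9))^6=(2 5 11 12 9)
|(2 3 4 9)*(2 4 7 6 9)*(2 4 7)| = 6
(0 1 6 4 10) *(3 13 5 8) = (0 1 6 4 10)(3 13 5 8) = [1, 6, 2, 13, 10, 8, 4, 7, 3, 9, 0, 11, 12, 5]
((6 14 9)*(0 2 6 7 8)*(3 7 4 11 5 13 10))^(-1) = ((0 2 6 14 9 4 11 5 13 10 3 7 8))^(-1) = (0 8 7 3 10 13 5 11 4 9 14 6 2)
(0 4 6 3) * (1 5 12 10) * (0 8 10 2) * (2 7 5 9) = [4, 9, 0, 8, 6, 12, 3, 5, 10, 2, 1, 11, 7] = (0 4 6 3 8 10 1 9 2)(5 12 7)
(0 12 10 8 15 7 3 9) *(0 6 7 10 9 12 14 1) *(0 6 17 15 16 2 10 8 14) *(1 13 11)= (1 6 7 3 12 9 17 15 8 16 2 10 14 13 11)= [0, 6, 10, 12, 4, 5, 7, 3, 16, 17, 14, 1, 9, 11, 13, 8, 2, 15]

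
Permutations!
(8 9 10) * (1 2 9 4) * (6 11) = [0, 2, 9, 3, 1, 5, 11, 7, 4, 10, 8, 6] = (1 2 9 10 8 4)(6 11)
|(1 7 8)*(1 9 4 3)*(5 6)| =|(1 7 8 9 4 3)(5 6)| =6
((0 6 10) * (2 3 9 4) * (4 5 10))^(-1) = ((0 6 4 2 3 9 5 10))^(-1) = (0 10 5 9 3 2 4 6)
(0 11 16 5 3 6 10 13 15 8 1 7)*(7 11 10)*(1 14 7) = [10, 11, 2, 6, 4, 3, 1, 0, 14, 9, 13, 16, 12, 15, 7, 8, 5] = (0 10 13 15 8 14 7)(1 11 16 5 3 6)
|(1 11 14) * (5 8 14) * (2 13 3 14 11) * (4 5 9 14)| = |(1 2 13 3 4 5 8 11 9 14)| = 10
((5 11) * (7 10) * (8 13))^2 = ((5 11)(7 10)(8 13))^2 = (13)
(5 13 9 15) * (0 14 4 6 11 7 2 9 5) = (0 14 4 6 11 7 2 9 15)(5 13) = [14, 1, 9, 3, 6, 13, 11, 2, 8, 15, 10, 7, 12, 5, 4, 0]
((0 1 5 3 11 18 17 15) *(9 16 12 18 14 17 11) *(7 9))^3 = (0 3 16 11 15 5 9 18 17 1 7 12 14)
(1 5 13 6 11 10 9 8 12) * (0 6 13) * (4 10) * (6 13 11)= [13, 5, 2, 3, 10, 0, 6, 7, 12, 8, 9, 4, 1, 11]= (0 13 11 4 10 9 8 12 1 5)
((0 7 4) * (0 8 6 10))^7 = (0 7 4 8 6 10)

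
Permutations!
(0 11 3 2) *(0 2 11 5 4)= (0 5 4)(3 11)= [5, 1, 2, 11, 0, 4, 6, 7, 8, 9, 10, 3]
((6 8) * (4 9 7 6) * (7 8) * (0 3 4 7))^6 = (0 6 7 8 9 4 3)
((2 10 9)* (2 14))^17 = ((2 10 9 14))^17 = (2 10 9 14)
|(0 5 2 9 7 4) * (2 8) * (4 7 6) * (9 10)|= |(0 5 8 2 10 9 6 4)|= 8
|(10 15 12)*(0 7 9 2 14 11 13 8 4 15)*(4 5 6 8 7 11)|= 33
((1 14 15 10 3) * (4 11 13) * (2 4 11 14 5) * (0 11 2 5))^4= ((0 11 13 2 4 14 15 10 3 1))^4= (0 4 3 13 15)(1 2 10 11 14)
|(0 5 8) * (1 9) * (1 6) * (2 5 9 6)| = 10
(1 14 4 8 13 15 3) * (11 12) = (1 14 4 8 13 15 3)(11 12) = [0, 14, 2, 1, 8, 5, 6, 7, 13, 9, 10, 12, 11, 15, 4, 3]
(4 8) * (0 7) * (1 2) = (0 7)(1 2)(4 8) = [7, 2, 1, 3, 8, 5, 6, 0, 4]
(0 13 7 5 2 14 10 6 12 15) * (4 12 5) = (0 13 7 4 12 15)(2 14 10 6 5) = [13, 1, 14, 3, 12, 2, 5, 4, 8, 9, 6, 11, 15, 7, 10, 0]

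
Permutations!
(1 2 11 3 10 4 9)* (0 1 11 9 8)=[1, 2, 9, 10, 8, 5, 6, 7, 0, 11, 4, 3]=(0 1 2 9 11 3 10 4 8)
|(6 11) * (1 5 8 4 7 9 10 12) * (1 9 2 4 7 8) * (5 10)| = 20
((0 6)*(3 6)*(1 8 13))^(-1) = (0 6 3)(1 13 8)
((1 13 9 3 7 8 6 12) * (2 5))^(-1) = (1 12 6 8 7 3 9 13)(2 5)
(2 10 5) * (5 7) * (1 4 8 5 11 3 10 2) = (1 4 8 5)(3 10 7 11) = [0, 4, 2, 10, 8, 1, 6, 11, 5, 9, 7, 3]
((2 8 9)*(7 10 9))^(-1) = (2 9 10 7 8)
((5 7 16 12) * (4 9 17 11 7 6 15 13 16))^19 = ((4 9 17 11 7)(5 6 15 13 16 12))^19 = (4 7 11 17 9)(5 6 15 13 16 12)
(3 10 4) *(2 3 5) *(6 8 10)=[0, 1, 3, 6, 5, 2, 8, 7, 10, 9, 4]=(2 3 6 8 10 4 5)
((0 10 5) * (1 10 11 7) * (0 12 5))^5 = (5 12) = ((0 11 7 1 10)(5 12))^5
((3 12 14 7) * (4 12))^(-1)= ((3 4 12 14 7))^(-1)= (3 7 14 12 4)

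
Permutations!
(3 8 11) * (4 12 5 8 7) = (3 7 4 12 5 8 11) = [0, 1, 2, 7, 12, 8, 6, 4, 11, 9, 10, 3, 5]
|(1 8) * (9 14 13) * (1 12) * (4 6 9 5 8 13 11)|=5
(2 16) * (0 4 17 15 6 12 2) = (0 4 17 15 6 12 2 16) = [4, 1, 16, 3, 17, 5, 12, 7, 8, 9, 10, 11, 2, 13, 14, 6, 0, 15]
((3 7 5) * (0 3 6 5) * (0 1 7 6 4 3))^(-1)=((1 7)(3 6 5 4))^(-1)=(1 7)(3 4 5 6)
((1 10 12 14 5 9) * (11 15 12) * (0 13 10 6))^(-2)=((0 13 10 11 15 12 14 5 9 1 6))^(-2)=(0 1 5 12 11 13 6 9 14 15 10)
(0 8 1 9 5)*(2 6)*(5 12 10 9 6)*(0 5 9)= (0 8 1 6 2 9 12 10)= [8, 6, 9, 3, 4, 5, 2, 7, 1, 12, 0, 11, 10]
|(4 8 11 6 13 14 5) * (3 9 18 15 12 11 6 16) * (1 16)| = |(1 16 3 9 18 15 12 11)(4 8 6 13 14 5)| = 24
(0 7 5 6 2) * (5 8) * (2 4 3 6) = (0 7 8 5 2)(3 6 4) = [7, 1, 0, 6, 3, 2, 4, 8, 5]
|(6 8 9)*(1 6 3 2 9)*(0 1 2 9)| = |(0 1 6 8 2)(3 9)| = 10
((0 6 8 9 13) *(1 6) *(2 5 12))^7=(0 1 6 8 9 13)(2 5 12)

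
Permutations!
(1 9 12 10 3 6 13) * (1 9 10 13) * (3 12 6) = (1 10 12 13 9 6) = [0, 10, 2, 3, 4, 5, 1, 7, 8, 6, 12, 11, 13, 9]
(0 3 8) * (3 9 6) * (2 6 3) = (0 9 3 8)(2 6) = [9, 1, 6, 8, 4, 5, 2, 7, 0, 3]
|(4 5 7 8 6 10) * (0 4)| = |(0 4 5 7 8 6 10)| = 7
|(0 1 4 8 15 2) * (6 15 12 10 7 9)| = 11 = |(0 1 4 8 12 10 7 9 6 15 2)|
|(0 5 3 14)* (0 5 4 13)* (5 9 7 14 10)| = 3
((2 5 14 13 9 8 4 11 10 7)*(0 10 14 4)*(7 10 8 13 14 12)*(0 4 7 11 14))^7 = (0 14 4 8)(2 5 7)(9 13)(11 12)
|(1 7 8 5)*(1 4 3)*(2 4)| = 7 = |(1 7 8 5 2 4 3)|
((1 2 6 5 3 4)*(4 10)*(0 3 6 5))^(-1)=((0 3 10 4 1 2 5 6))^(-1)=(0 6 5 2 1 4 10 3)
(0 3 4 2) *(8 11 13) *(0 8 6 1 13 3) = [0, 13, 8, 4, 2, 5, 1, 7, 11, 9, 10, 3, 12, 6] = (1 13 6)(2 8 11 3 4)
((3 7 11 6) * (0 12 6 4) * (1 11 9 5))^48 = ((0 12 6 3 7 9 5 1 11 4))^48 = (0 11 5 7 6)(1 9 3 12 4)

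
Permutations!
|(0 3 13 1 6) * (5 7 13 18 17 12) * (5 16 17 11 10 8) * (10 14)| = 12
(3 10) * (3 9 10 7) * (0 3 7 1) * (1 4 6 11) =(0 3 4 6 11 1)(9 10) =[3, 0, 2, 4, 6, 5, 11, 7, 8, 10, 9, 1]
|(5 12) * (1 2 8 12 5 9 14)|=6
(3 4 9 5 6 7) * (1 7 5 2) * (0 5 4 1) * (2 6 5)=(0 2)(1 7 3)(4 9 6)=[2, 7, 0, 1, 9, 5, 4, 3, 8, 6]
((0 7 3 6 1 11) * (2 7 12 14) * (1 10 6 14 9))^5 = (2 7 3 14)(6 10)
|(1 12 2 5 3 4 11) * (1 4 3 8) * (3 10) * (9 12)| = 6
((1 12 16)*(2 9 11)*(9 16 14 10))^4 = ((1 12 14 10 9 11 2 16))^4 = (1 9)(2 14)(10 16)(11 12)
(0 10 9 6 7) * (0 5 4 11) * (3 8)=(0 10 9 6 7 5 4 11)(3 8)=[10, 1, 2, 8, 11, 4, 7, 5, 3, 6, 9, 0]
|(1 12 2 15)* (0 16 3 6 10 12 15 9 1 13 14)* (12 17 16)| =|(0 12 2 9 1 15 13 14)(3 6 10 17 16)| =40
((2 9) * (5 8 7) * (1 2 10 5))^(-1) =(1 7 8 5 10 9 2)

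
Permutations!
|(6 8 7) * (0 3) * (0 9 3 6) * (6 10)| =|(0 10 6 8 7)(3 9)| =10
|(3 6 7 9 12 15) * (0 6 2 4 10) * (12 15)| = 9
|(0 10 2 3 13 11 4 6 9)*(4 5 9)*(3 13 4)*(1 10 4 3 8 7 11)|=|(0 4 6 8 7 11 5 9)(1 10 2 13)|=8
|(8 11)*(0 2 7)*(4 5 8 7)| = |(0 2 4 5 8 11 7)| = 7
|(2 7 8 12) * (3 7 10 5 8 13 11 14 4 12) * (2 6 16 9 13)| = 24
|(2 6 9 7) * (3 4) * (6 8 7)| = |(2 8 7)(3 4)(6 9)| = 6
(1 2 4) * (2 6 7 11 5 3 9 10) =(1 6 7 11 5 3 9 10 2 4) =[0, 6, 4, 9, 1, 3, 7, 11, 8, 10, 2, 5]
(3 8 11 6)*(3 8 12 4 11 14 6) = [0, 1, 2, 12, 11, 5, 8, 7, 14, 9, 10, 3, 4, 13, 6] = (3 12 4 11)(6 8 14)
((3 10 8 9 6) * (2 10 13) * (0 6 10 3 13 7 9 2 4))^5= (0 6 13 4)(2 8 10 9 7 3)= ((0 6 13 4)(2 3 7 9 10 8))^5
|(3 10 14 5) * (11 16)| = 4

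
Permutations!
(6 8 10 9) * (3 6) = (3 6 8 10 9) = [0, 1, 2, 6, 4, 5, 8, 7, 10, 3, 9]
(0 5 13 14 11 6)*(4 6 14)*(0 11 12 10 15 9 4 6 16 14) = (0 5 13 6 11)(4 16 14 12 10 15 9) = [5, 1, 2, 3, 16, 13, 11, 7, 8, 4, 15, 0, 10, 6, 12, 9, 14]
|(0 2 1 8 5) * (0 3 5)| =4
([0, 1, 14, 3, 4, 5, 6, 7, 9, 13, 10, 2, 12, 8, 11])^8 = [0, 1, 11, 3, 4, 5, 6, 7, 13, 8, 10, 14, 12, 9, 2]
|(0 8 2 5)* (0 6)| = 5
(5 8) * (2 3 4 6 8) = (2 3 4 6 8 5) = [0, 1, 3, 4, 6, 2, 8, 7, 5]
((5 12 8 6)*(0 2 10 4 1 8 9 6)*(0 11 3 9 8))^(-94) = ((0 2 10 4 1)(3 9 6 5 12 8 11))^(-94) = (0 2 10 4 1)(3 12 9 8 6 11 5)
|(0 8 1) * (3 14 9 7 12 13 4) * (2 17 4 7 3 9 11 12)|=30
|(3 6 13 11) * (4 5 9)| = |(3 6 13 11)(4 5 9)| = 12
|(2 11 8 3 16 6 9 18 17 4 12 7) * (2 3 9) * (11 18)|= |(2 18 17 4 12 7 3 16 6)(8 9 11)|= 9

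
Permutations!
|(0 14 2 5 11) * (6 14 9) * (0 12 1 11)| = |(0 9 6 14 2 5)(1 11 12)| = 6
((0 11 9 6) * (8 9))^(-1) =(0 6 9 8 11)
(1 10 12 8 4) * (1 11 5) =(1 10 12 8 4 11 5) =[0, 10, 2, 3, 11, 1, 6, 7, 4, 9, 12, 5, 8]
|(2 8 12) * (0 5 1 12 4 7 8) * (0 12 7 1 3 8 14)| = 8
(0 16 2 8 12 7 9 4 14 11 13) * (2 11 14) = (0 16 11 13)(2 8 12 7 9 4) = [16, 1, 8, 3, 2, 5, 6, 9, 12, 4, 10, 13, 7, 0, 14, 15, 11]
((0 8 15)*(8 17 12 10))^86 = ((0 17 12 10 8 15))^86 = (0 12 8)(10 15 17)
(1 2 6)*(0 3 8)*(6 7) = (0 3 8)(1 2 7 6) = [3, 2, 7, 8, 4, 5, 1, 6, 0]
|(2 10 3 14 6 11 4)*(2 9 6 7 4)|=|(2 10 3 14 7 4 9 6 11)|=9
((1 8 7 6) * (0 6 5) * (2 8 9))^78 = ((0 6 1 9 2 8 7 5))^78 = (0 7 2 1)(5 8 9 6)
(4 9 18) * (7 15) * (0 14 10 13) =(0 14 10 13)(4 9 18)(7 15) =[14, 1, 2, 3, 9, 5, 6, 15, 8, 18, 13, 11, 12, 0, 10, 7, 16, 17, 4]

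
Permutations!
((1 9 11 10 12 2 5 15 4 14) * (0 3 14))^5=((0 3 14 1 9 11 10 12 2 5 15 4))^5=(0 11 15 1 2 3 10 4 9 5 14 12)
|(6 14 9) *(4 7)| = 6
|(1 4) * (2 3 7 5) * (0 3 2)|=4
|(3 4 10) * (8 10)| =4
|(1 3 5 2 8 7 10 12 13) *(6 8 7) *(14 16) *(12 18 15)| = |(1 3 5 2 7 10 18 15 12 13)(6 8)(14 16)| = 10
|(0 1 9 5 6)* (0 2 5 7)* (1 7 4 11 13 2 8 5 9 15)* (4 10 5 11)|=8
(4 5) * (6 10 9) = (4 5)(6 10 9) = [0, 1, 2, 3, 5, 4, 10, 7, 8, 6, 9]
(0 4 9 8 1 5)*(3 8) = (0 4 9 3 8 1 5) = [4, 5, 2, 8, 9, 0, 6, 7, 1, 3]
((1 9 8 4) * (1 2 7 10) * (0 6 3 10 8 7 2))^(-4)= (0 9 6 7 3 8 10 4 1)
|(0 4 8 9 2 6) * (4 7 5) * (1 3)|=|(0 7 5 4 8 9 2 6)(1 3)|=8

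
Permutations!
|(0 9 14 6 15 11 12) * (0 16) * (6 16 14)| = |(0 9 6 15 11 12 14 16)| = 8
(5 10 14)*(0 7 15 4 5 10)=(0 7 15 4 5)(10 14)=[7, 1, 2, 3, 5, 0, 6, 15, 8, 9, 14, 11, 12, 13, 10, 4]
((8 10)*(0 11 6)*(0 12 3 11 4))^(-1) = (0 4)(3 12 6 11)(8 10)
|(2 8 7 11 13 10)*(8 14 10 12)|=|(2 14 10)(7 11 13 12 8)|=15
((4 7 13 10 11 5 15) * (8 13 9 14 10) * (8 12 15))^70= (4 10 13 7 11 12 9 5 15 14 8)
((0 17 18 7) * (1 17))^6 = (0 1 17 18 7)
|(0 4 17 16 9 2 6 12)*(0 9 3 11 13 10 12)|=12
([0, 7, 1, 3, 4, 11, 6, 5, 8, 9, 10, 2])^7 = (1 5 2 7 11)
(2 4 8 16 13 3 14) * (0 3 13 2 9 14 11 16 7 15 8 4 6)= [3, 1, 6, 11, 4, 5, 0, 15, 7, 14, 10, 16, 12, 13, 9, 8, 2]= (0 3 11 16 2 6)(7 15 8)(9 14)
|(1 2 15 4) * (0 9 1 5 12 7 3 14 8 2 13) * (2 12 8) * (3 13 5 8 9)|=30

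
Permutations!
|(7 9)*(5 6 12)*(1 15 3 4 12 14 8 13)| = 10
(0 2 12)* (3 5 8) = (0 2 12)(3 5 8) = [2, 1, 12, 5, 4, 8, 6, 7, 3, 9, 10, 11, 0]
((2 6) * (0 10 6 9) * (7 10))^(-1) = ((0 7 10 6 2 9))^(-1) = (0 9 2 6 10 7)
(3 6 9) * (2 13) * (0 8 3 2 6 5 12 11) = [8, 1, 13, 5, 4, 12, 9, 7, 3, 2, 10, 0, 11, 6] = (0 8 3 5 12 11)(2 13 6 9)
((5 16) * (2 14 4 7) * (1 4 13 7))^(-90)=((1 4)(2 14 13 7)(5 16))^(-90)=(16)(2 13)(7 14)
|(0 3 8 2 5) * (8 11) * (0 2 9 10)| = 6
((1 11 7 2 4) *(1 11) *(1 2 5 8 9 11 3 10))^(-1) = ((1 2 4 3 10)(5 8 9 11 7))^(-1) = (1 10 3 4 2)(5 7 11 9 8)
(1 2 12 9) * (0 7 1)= (0 7 1 2 12 9)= [7, 2, 12, 3, 4, 5, 6, 1, 8, 0, 10, 11, 9]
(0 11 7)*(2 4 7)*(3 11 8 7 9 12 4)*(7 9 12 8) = [7, 1, 3, 11, 12, 5, 6, 0, 9, 8, 10, 2, 4] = (0 7)(2 3 11)(4 12)(8 9)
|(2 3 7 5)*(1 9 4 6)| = |(1 9 4 6)(2 3 7 5)| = 4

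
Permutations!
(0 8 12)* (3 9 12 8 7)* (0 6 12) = (0 7 3 9)(6 12) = [7, 1, 2, 9, 4, 5, 12, 3, 8, 0, 10, 11, 6]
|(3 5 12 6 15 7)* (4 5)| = |(3 4 5 12 6 15 7)| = 7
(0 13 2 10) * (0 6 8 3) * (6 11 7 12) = (0 13 2 10 11 7 12 6 8 3) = [13, 1, 10, 0, 4, 5, 8, 12, 3, 9, 11, 7, 6, 2]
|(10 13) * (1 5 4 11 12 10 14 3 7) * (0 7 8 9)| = |(0 7 1 5 4 11 12 10 13 14 3 8 9)| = 13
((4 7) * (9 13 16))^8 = (9 16 13)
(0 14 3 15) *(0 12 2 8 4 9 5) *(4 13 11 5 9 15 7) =(0 14 3 7 4 15 12 2 8 13 11 5) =[14, 1, 8, 7, 15, 0, 6, 4, 13, 9, 10, 5, 2, 11, 3, 12]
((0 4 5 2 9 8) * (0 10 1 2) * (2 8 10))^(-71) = ((0 4 5)(1 8 2 9 10))^(-71) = (0 4 5)(1 10 9 2 8)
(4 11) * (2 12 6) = [0, 1, 12, 3, 11, 5, 2, 7, 8, 9, 10, 4, 6] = (2 12 6)(4 11)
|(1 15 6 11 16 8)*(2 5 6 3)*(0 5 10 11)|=24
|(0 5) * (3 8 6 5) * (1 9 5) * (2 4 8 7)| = 10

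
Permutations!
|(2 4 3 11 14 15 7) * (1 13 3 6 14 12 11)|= 6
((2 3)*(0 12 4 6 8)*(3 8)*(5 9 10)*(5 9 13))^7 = ((0 12 4 6 3 2 8)(5 13)(9 10))^7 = (5 13)(9 10)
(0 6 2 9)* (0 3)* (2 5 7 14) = (0 6 5 7 14 2 9 3) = [6, 1, 9, 0, 4, 7, 5, 14, 8, 3, 10, 11, 12, 13, 2]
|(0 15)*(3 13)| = 2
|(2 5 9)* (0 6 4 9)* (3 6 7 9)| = |(0 7 9 2 5)(3 6 4)| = 15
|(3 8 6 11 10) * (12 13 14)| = |(3 8 6 11 10)(12 13 14)| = 15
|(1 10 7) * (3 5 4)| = |(1 10 7)(3 5 4)| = 3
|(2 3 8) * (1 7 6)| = |(1 7 6)(2 3 8)| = 3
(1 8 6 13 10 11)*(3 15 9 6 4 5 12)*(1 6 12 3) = (1 8 4 5 3 15 9 12)(6 13 10 11) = [0, 8, 2, 15, 5, 3, 13, 7, 4, 12, 11, 6, 1, 10, 14, 9]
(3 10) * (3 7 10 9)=(3 9)(7 10)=[0, 1, 2, 9, 4, 5, 6, 10, 8, 3, 7]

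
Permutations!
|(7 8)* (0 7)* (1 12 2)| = |(0 7 8)(1 12 2)| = 3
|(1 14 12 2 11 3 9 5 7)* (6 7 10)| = |(1 14 12 2 11 3 9 5 10 6 7)| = 11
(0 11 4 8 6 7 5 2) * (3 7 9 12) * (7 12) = (0 11 4 8 6 9 7 5 2)(3 12) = [11, 1, 0, 12, 8, 2, 9, 5, 6, 7, 10, 4, 3]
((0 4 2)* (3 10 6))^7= (0 4 2)(3 10 6)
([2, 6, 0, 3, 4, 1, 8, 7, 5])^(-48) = (8)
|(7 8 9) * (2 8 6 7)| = 6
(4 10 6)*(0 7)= (0 7)(4 10 6)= [7, 1, 2, 3, 10, 5, 4, 0, 8, 9, 6]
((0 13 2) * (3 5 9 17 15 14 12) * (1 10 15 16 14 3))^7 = (0 13 2)(1 16 5 10 14 9 15 12 17 3)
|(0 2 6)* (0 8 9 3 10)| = |(0 2 6 8 9 3 10)| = 7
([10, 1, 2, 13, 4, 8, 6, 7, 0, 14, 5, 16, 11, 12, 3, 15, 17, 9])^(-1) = (0 8 5 10)(3 14 9 17 16 11 12 13)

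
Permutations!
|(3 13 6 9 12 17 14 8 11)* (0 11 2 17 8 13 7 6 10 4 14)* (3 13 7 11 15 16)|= 16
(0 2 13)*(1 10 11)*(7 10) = [2, 7, 13, 3, 4, 5, 6, 10, 8, 9, 11, 1, 12, 0] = (0 2 13)(1 7 10 11)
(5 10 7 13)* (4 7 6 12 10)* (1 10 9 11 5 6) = (1 10)(4 7 13 6 12 9 11 5) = [0, 10, 2, 3, 7, 4, 12, 13, 8, 11, 1, 5, 9, 6]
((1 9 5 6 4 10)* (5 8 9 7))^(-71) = ((1 7 5 6 4 10)(8 9))^(-71) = (1 7 5 6 4 10)(8 9)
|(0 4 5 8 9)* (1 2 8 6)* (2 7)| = 9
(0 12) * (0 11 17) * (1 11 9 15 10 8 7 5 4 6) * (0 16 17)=(0 12 9 15 10 8 7 5 4 6 1 11)(16 17)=[12, 11, 2, 3, 6, 4, 1, 5, 7, 15, 8, 0, 9, 13, 14, 10, 17, 16]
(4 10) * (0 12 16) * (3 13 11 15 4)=(0 12 16)(3 13 11 15 4 10)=[12, 1, 2, 13, 10, 5, 6, 7, 8, 9, 3, 15, 16, 11, 14, 4, 0]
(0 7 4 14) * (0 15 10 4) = (0 7)(4 14 15 10) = [7, 1, 2, 3, 14, 5, 6, 0, 8, 9, 4, 11, 12, 13, 15, 10]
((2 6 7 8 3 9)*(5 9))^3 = ((2 6 7 8 3 5 9))^3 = (2 8 9 7 5 6 3)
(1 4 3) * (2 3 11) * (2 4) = [0, 2, 3, 1, 11, 5, 6, 7, 8, 9, 10, 4] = (1 2 3)(4 11)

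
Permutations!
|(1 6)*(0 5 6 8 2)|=6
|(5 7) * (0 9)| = 2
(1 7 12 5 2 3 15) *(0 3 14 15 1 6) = (0 3 1 7 12 5 2 14 15 6) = [3, 7, 14, 1, 4, 2, 0, 12, 8, 9, 10, 11, 5, 13, 15, 6]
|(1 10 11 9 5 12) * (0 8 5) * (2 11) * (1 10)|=|(0 8 5 12 10 2 11 9)|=8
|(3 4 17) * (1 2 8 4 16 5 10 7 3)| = |(1 2 8 4 17)(3 16 5 10 7)| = 5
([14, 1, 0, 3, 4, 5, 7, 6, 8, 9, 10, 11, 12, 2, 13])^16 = (14)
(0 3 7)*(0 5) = (0 3 7 5) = [3, 1, 2, 7, 4, 0, 6, 5]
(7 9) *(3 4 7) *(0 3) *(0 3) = (3 4 7 9) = [0, 1, 2, 4, 7, 5, 6, 9, 8, 3]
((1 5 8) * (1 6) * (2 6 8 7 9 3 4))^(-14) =(1 7 3 2)(4 6 5 9)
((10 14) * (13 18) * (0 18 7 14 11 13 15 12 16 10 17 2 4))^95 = ((0 18 15 12 16 10 11 13 7 14 17 2 4))^95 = (0 16 7 4 12 13 2 15 11 17 18 10 14)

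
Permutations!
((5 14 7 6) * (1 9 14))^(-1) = ((1 9 14 7 6 5))^(-1) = (1 5 6 7 14 9)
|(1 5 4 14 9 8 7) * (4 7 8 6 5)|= |(1 4 14 9 6 5 7)|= 7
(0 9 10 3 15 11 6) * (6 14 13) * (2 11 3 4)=(0 9 10 4 2 11 14 13 6)(3 15)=[9, 1, 11, 15, 2, 5, 0, 7, 8, 10, 4, 14, 12, 6, 13, 3]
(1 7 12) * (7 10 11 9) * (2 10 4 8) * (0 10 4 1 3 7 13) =[10, 1, 4, 7, 8, 5, 6, 12, 2, 13, 11, 9, 3, 0] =(0 10 11 9 13)(2 4 8)(3 7 12)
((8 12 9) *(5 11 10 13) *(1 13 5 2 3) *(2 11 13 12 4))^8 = ((1 12 9 8 4 2 3)(5 13 11 10))^8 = (13)(1 12 9 8 4 2 3)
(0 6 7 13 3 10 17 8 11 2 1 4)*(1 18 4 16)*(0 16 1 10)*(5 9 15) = [6, 1, 18, 0, 16, 9, 7, 13, 11, 15, 17, 2, 12, 3, 14, 5, 10, 8, 4] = (0 6 7 13 3)(2 18 4 16 10 17 8 11)(5 9 15)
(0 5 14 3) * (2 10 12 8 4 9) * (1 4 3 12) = [5, 4, 10, 0, 9, 14, 6, 7, 3, 2, 1, 11, 8, 13, 12] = (0 5 14 12 8 3)(1 4 9 2 10)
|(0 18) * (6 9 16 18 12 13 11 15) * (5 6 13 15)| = 10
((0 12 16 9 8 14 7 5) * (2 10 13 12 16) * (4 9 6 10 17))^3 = ((0 16 6 10 13 12 2 17 4 9 8 14 7 5))^3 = (0 10 2 9 7 16 13 17 8 5 6 12 4 14)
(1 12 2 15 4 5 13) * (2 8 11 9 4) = (1 12 8 11 9 4 5 13)(2 15) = [0, 12, 15, 3, 5, 13, 6, 7, 11, 4, 10, 9, 8, 1, 14, 2]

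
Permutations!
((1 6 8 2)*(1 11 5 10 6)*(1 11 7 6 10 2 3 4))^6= (1 8 2)(3 7 11)(4 6 5)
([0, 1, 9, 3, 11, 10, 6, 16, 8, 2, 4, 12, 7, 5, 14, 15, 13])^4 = (4 16)(5 12)(7 10)(11 13)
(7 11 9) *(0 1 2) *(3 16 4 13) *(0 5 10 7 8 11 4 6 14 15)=(0 1 2 5 10 7 4 13 3 16 6 14 15)(8 11 9)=[1, 2, 5, 16, 13, 10, 14, 4, 11, 8, 7, 9, 12, 3, 15, 0, 6]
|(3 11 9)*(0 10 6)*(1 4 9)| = 15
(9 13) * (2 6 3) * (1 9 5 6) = (1 9 13 5 6 3 2) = [0, 9, 1, 2, 4, 6, 3, 7, 8, 13, 10, 11, 12, 5]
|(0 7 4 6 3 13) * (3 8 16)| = |(0 7 4 6 8 16 3 13)| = 8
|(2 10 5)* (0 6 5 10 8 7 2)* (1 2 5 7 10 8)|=|(0 6 7 5)(1 2)(8 10)|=4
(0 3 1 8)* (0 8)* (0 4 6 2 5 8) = [3, 4, 5, 1, 6, 8, 2, 7, 0] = (0 3 1 4 6 2 5 8)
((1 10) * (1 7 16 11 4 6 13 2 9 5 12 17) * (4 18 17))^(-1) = (1 17 18 11 16 7 10)(2 13 6 4 12 5 9)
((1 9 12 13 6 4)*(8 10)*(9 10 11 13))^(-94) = ((1 10 8 11 13 6 4)(9 12))^(-94) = (1 13 10 6 8 4 11)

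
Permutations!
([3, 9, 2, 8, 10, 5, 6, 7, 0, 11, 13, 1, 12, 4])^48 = (13)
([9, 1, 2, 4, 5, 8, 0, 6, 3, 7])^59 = [6, 1, 2, 8, 3, 4, 7, 9, 5, 0]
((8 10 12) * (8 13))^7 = (8 13 12 10) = ((8 10 12 13))^7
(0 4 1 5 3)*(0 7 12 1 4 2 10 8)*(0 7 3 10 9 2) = (1 5 10 8 7 12)(2 9) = [0, 5, 9, 3, 4, 10, 6, 12, 7, 2, 8, 11, 1]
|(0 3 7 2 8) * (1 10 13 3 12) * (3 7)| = 8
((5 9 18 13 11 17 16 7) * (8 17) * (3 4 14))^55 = ((3 4 14)(5 9 18 13 11 8 17 16 7))^55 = (3 4 14)(5 9 18 13 11 8 17 16 7)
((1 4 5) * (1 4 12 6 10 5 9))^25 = (1 5 12 4 6 9 10)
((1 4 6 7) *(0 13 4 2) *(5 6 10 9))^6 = ((0 13 4 10 9 5 6 7 1 2))^6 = (0 6 4 1 9)(2 5 13 7 10)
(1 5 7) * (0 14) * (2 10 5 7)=[14, 7, 10, 3, 4, 2, 6, 1, 8, 9, 5, 11, 12, 13, 0]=(0 14)(1 7)(2 10 5)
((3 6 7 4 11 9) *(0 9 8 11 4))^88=((0 9 3 6 7)(8 11))^88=(11)(0 6 9 7 3)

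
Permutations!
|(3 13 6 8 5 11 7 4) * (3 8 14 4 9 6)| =8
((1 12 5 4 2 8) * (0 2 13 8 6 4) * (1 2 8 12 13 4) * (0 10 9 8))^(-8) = (1 13 12 5 10 9 8 2 6)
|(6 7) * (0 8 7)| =|(0 8 7 6)| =4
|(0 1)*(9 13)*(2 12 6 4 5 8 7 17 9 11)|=|(0 1)(2 12 6 4 5 8 7 17 9 13 11)|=22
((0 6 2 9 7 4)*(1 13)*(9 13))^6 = ((0 6 2 13 1 9 7 4))^6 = (0 7 1 2)(4 9 13 6)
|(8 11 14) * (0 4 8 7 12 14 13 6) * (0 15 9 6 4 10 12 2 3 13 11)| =30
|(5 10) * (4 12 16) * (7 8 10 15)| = |(4 12 16)(5 15 7 8 10)| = 15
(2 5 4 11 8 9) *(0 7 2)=(0 7 2 5 4 11 8 9)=[7, 1, 5, 3, 11, 4, 6, 2, 9, 0, 10, 8]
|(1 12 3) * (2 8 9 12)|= 6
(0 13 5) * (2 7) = (0 13 5)(2 7) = [13, 1, 7, 3, 4, 0, 6, 2, 8, 9, 10, 11, 12, 5]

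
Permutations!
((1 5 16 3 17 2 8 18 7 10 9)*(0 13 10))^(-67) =(0 18 2 3 5 9 13 7 8 17 16 1 10)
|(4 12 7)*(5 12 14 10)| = 6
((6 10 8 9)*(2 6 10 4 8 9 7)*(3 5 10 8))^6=((2 6 4 3 5 10 9 8 7))^6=(2 9 3)(4 7 10)(5 6 8)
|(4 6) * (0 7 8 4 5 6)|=4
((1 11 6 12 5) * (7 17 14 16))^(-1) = ((1 11 6 12 5)(7 17 14 16))^(-1) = (1 5 12 6 11)(7 16 14 17)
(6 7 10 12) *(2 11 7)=(2 11 7 10 12 6)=[0, 1, 11, 3, 4, 5, 2, 10, 8, 9, 12, 7, 6]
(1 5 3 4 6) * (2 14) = (1 5 3 4 6)(2 14) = [0, 5, 14, 4, 6, 3, 1, 7, 8, 9, 10, 11, 12, 13, 2]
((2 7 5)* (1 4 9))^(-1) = (1 9 4)(2 5 7)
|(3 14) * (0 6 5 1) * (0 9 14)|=7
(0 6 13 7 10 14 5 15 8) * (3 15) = [6, 1, 2, 15, 4, 3, 13, 10, 0, 9, 14, 11, 12, 7, 5, 8] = (0 6 13 7 10 14 5 3 15 8)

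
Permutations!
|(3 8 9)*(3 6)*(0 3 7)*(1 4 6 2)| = |(0 3 8 9 2 1 4 6 7)| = 9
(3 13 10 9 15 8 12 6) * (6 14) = (3 13 10 9 15 8 12 14 6) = [0, 1, 2, 13, 4, 5, 3, 7, 12, 15, 9, 11, 14, 10, 6, 8]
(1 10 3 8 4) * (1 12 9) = (1 10 3 8 4 12 9) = [0, 10, 2, 8, 12, 5, 6, 7, 4, 1, 3, 11, 9]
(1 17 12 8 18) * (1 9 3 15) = (1 17 12 8 18 9 3 15) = [0, 17, 2, 15, 4, 5, 6, 7, 18, 3, 10, 11, 8, 13, 14, 1, 16, 12, 9]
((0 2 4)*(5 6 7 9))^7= (0 2 4)(5 9 7 6)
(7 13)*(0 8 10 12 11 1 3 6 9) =(0 8 10 12 11 1 3 6 9)(7 13) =[8, 3, 2, 6, 4, 5, 9, 13, 10, 0, 12, 1, 11, 7]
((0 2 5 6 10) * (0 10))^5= (10)(0 2 5 6)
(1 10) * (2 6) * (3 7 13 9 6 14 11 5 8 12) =(1 10)(2 14 11 5 8 12 3 7 13 9 6) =[0, 10, 14, 7, 4, 8, 2, 13, 12, 6, 1, 5, 3, 9, 11]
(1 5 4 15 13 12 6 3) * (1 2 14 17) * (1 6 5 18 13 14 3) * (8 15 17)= (1 18 13 12 5 4 17 6)(2 3)(8 15 14)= [0, 18, 3, 2, 17, 4, 1, 7, 15, 9, 10, 11, 5, 12, 8, 14, 16, 6, 13]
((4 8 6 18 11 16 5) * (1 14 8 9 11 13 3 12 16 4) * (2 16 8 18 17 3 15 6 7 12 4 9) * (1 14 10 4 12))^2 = ((1 10 4 2 16 5 14 18 13 15 6 17 3 12 8 7)(9 11))^2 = (1 4 16 14 13 6 3 8)(2 5 18 15 17 12 7 10)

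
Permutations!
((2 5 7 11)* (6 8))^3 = (2 11 7 5)(6 8)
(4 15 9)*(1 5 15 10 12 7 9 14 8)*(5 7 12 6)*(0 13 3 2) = [13, 7, 0, 2, 10, 15, 5, 9, 1, 4, 6, 11, 12, 3, 8, 14] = (0 13 3 2)(1 7 9 4 10 6 5 15 14 8)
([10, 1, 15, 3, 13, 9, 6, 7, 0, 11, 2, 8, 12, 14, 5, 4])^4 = (0 4 9 10 13 11 2 14 8 15 5)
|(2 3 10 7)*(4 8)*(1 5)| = |(1 5)(2 3 10 7)(4 8)| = 4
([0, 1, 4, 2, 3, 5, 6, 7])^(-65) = [0, 1, 4, 2, 3, 5, 6, 7]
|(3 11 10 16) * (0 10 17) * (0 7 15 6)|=9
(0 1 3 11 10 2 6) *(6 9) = (0 1 3 11 10 2 9 6) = [1, 3, 9, 11, 4, 5, 0, 7, 8, 6, 2, 10]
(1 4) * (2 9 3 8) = (1 4)(2 9 3 8) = [0, 4, 9, 8, 1, 5, 6, 7, 2, 3]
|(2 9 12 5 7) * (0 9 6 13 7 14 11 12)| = 4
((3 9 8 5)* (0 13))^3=((0 13)(3 9 8 5))^3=(0 13)(3 5 8 9)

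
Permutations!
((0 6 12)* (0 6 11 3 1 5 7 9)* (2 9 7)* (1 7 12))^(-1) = ((0 11 3 7 12 6 1 5 2 9))^(-1) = (0 9 2 5 1 6 12 7 3 11)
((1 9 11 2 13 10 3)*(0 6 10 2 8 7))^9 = (2 13)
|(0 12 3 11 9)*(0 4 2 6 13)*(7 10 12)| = |(0 7 10 12 3 11 9 4 2 6 13)| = 11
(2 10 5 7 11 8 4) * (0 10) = [10, 1, 0, 3, 2, 7, 6, 11, 4, 9, 5, 8] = (0 10 5 7 11 8 4 2)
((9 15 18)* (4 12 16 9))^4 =((4 12 16 9 15 18))^4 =(4 15 16)(9 12 18)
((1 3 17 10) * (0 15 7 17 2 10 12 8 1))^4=((0 15 7 17 12 8 1 3 2 10))^4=(0 12 2 7 1)(3 15 8 10 17)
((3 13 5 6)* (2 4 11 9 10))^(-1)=((2 4 11 9 10)(3 13 5 6))^(-1)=(2 10 9 11 4)(3 6 5 13)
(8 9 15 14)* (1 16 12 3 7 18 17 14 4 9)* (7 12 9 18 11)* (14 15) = (1 16 9 14 8)(3 12)(4 18 17 15)(7 11) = [0, 16, 2, 12, 18, 5, 6, 11, 1, 14, 10, 7, 3, 13, 8, 4, 9, 15, 17]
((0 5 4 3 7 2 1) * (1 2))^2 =(0 4 7)(1 5 3)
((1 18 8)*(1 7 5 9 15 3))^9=(1 18 8 7 5 9 15 3)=((1 18 8 7 5 9 15 3))^9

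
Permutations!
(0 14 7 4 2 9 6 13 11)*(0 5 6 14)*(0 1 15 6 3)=(0 1 15 6 13 11 5 3)(2 9 14 7 4)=[1, 15, 9, 0, 2, 3, 13, 4, 8, 14, 10, 5, 12, 11, 7, 6]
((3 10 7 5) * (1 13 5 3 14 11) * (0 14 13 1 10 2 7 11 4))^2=(0 4 14)(2 3 7)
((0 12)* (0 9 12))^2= ((9 12))^2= (12)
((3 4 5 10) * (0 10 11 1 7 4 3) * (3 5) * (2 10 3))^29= (0 5 1 4 10 3 11 7 2)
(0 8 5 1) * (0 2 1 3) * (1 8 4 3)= (0 4 3)(1 2 8 5)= [4, 2, 8, 0, 3, 1, 6, 7, 5]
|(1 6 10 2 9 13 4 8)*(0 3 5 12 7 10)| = |(0 3 5 12 7 10 2 9 13 4 8 1 6)| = 13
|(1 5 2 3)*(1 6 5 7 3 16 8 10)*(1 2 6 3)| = 4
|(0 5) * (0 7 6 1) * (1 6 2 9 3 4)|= |(0 5 7 2 9 3 4 1)|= 8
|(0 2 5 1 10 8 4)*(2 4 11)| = |(0 4)(1 10 8 11 2 5)| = 6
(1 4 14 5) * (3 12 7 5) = (1 4 14 3 12 7 5) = [0, 4, 2, 12, 14, 1, 6, 5, 8, 9, 10, 11, 7, 13, 3]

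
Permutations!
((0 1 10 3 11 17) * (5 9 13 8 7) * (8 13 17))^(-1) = ((0 1 10 3 11 8 7 5 9 17))^(-1) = (0 17 9 5 7 8 11 3 10 1)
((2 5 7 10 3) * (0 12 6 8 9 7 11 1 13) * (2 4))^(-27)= (0 12 6 8 9 7 10 3 4 2 5 11 1 13)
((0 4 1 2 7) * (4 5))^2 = ((0 5 4 1 2 7))^2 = (0 4 2)(1 7 5)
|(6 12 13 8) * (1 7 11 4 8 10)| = 9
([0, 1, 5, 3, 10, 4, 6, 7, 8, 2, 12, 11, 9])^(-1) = (2 9 12 10 4 5)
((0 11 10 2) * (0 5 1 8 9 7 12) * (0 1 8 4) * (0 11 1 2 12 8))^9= ((0 1 4 11 10 12 2 5)(7 8 9))^9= (0 1 4 11 10 12 2 5)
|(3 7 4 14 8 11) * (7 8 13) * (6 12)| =12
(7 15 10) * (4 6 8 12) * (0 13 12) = (0 13 12 4 6 8)(7 15 10) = [13, 1, 2, 3, 6, 5, 8, 15, 0, 9, 7, 11, 4, 12, 14, 10]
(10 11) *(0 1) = (0 1)(10 11) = [1, 0, 2, 3, 4, 5, 6, 7, 8, 9, 11, 10]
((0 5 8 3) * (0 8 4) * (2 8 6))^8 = ((0 5 4)(2 8 3 6))^8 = (8)(0 4 5)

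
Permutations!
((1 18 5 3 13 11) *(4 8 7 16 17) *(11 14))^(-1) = (1 11 14 13 3 5 18)(4 17 16 7 8)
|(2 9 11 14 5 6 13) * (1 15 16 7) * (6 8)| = 8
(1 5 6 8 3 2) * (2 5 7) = (1 7 2)(3 5 6 8) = [0, 7, 1, 5, 4, 6, 8, 2, 3]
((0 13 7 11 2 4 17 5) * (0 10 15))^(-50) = ((0 13 7 11 2 4 17 5 10 15))^(-50) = (17)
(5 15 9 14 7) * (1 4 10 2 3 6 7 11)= (1 4 10 2 3 6 7 5 15 9 14 11)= [0, 4, 3, 6, 10, 15, 7, 5, 8, 14, 2, 1, 12, 13, 11, 9]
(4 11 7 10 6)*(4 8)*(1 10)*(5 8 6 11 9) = (1 10 11 7)(4 9 5 8) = [0, 10, 2, 3, 9, 8, 6, 1, 4, 5, 11, 7]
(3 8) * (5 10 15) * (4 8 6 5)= (3 6 5 10 15 4 8)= [0, 1, 2, 6, 8, 10, 5, 7, 3, 9, 15, 11, 12, 13, 14, 4]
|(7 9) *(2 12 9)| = 4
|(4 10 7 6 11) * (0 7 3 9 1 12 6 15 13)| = |(0 7 15 13)(1 12 6 11 4 10 3 9)| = 8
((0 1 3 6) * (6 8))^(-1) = ((0 1 3 8 6))^(-1) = (0 6 8 3 1)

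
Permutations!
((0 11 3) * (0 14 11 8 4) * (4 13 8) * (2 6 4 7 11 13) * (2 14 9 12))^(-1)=(0 4 6 2 12 9 3 11 7)(8 13 14)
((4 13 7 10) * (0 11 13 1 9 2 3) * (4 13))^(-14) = (7 10 13)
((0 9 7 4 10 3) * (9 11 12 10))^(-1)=((0 11 12 10 3)(4 9 7))^(-1)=(0 3 10 12 11)(4 7 9)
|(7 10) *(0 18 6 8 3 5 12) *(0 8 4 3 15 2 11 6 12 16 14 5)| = |(0 18 12 8 15 2 11 6 4 3)(5 16 14)(7 10)| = 30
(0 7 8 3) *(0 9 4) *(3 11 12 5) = (0 7 8 11 12 5 3 9 4) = [7, 1, 2, 9, 0, 3, 6, 8, 11, 4, 10, 12, 5]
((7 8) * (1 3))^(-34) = ((1 3)(7 8))^(-34) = (8)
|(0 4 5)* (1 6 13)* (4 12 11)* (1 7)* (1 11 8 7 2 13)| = |(0 12 8 7 11 4 5)(1 6)(2 13)| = 14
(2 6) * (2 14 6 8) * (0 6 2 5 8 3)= [6, 1, 3, 0, 4, 8, 14, 7, 5, 9, 10, 11, 12, 13, 2]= (0 6 14 2 3)(5 8)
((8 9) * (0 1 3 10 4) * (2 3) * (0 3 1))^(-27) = (10)(1 2)(8 9)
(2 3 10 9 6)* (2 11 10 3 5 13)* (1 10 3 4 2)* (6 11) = [0, 10, 5, 4, 2, 13, 6, 7, 8, 11, 9, 3, 12, 1] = (1 10 9 11 3 4 2 5 13)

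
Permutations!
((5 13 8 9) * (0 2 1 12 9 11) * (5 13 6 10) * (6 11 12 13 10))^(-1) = (0 11 5 10 9 12 8 13 1 2)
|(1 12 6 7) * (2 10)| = |(1 12 6 7)(2 10)| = 4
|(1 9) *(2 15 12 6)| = |(1 9)(2 15 12 6)| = 4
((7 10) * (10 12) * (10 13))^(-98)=(7 13)(10 12)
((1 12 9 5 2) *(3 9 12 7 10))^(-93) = ((12)(1 7 10 3 9 5 2))^(-93) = (12)(1 5 3 7 2 9 10)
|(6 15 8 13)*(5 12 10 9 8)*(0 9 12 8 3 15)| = |(0 9 3 15 5 8 13 6)(10 12)| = 8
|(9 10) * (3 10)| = |(3 10 9)| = 3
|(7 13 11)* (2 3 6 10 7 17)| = 8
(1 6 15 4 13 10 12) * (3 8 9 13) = [0, 6, 2, 8, 3, 5, 15, 7, 9, 13, 12, 11, 1, 10, 14, 4] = (1 6 15 4 3 8 9 13 10 12)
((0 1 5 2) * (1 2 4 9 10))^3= (0 2)(1 9 5 10 4)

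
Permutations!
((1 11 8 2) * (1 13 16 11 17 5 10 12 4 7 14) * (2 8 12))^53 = ((1 17 5 10 2 13 16 11 12 4 7 14))^53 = (1 13 7 10 12 17 16 14 2 4 5 11)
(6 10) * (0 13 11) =[13, 1, 2, 3, 4, 5, 10, 7, 8, 9, 6, 0, 12, 11] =(0 13 11)(6 10)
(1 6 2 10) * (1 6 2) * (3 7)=(1 2 10 6)(3 7)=[0, 2, 10, 7, 4, 5, 1, 3, 8, 9, 6]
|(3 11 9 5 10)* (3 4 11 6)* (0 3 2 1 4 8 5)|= 24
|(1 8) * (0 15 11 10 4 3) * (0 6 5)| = |(0 15 11 10 4 3 6 5)(1 8)| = 8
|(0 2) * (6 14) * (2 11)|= 6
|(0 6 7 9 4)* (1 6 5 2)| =|(0 5 2 1 6 7 9 4)| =8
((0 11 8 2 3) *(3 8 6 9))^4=((0 11 6 9 3)(2 8))^4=(0 3 9 6 11)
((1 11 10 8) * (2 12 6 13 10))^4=(1 6)(2 10)(8 12)(11 13)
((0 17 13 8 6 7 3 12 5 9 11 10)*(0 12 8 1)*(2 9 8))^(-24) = (17)(2 8 11 7 12)(3 5 9 6 10) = ((0 17 13 1)(2 9 11 10 12 5 8 6 7 3))^(-24)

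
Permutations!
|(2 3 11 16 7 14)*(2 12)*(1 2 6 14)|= 6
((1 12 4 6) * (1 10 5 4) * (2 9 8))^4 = (12)(2 9 8)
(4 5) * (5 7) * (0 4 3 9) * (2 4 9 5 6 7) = (0 9)(2 4)(3 5)(6 7) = [9, 1, 4, 5, 2, 3, 7, 6, 8, 0]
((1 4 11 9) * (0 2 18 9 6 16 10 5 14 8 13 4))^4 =((0 2 18 9 1)(4 11 6 16 10 5 14 8 13))^4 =(0 1 9 18 2)(4 10 13 16 8 6 14 11 5)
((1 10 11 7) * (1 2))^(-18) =((1 10 11 7 2))^(-18) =(1 11 2 10 7)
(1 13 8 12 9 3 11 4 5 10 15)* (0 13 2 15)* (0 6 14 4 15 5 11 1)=(0 13 8 12 9 3 1 2 5 10 6 14 4 11 15)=[13, 2, 5, 1, 11, 10, 14, 7, 12, 3, 6, 15, 9, 8, 4, 0]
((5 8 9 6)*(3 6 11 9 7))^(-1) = ((3 6 5 8 7)(9 11))^(-1) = (3 7 8 5 6)(9 11)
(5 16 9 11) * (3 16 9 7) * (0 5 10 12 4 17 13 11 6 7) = (0 5 9 6 7 3 16)(4 17 13 11 10 12) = [5, 1, 2, 16, 17, 9, 7, 3, 8, 6, 12, 10, 4, 11, 14, 15, 0, 13]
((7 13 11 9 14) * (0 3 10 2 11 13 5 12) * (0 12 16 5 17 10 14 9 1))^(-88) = ((0 3 14 7 17 10 2 11 1)(5 16))^(-88) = (0 14 17 2 1 3 7 10 11)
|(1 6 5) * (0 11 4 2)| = 12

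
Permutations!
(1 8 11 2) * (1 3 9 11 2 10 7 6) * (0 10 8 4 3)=(0 10 7 6 1 4 3 9 11 8 2)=[10, 4, 0, 9, 3, 5, 1, 6, 2, 11, 7, 8]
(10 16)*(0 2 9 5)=(0 2 9 5)(10 16)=[2, 1, 9, 3, 4, 0, 6, 7, 8, 5, 16, 11, 12, 13, 14, 15, 10]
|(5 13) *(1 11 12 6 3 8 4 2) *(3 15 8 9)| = |(1 11 12 6 15 8 4 2)(3 9)(5 13)| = 8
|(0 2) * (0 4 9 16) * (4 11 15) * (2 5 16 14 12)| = 21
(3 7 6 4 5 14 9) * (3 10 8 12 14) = (3 7 6 4 5)(8 12 14 9 10) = [0, 1, 2, 7, 5, 3, 4, 6, 12, 10, 8, 11, 14, 13, 9]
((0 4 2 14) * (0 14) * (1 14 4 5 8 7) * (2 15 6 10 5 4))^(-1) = (0 2 14 1 7 8 5 10 6 15 4)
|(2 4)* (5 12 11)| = 6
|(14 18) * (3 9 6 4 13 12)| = |(3 9 6 4 13 12)(14 18)| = 6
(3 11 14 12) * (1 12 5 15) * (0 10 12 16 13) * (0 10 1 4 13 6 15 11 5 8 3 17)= (0 1 16 6 15 4 13 10 12 17)(3 5 11 14 8)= [1, 16, 2, 5, 13, 11, 15, 7, 3, 9, 12, 14, 17, 10, 8, 4, 6, 0]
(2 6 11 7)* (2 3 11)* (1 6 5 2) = [0, 6, 5, 11, 4, 2, 1, 3, 8, 9, 10, 7] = (1 6)(2 5)(3 11 7)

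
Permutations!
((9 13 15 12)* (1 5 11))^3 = ((1 5 11)(9 13 15 12))^3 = (9 12 15 13)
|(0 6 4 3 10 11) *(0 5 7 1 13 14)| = 11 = |(0 6 4 3 10 11 5 7 1 13 14)|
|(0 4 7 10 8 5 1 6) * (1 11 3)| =|(0 4 7 10 8 5 11 3 1 6)| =10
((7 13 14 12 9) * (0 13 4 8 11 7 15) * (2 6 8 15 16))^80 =(0 14 9 2 8 7 15 13 12 16 6 11 4)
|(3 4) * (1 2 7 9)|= 4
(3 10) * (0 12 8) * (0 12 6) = [6, 1, 2, 10, 4, 5, 0, 7, 12, 9, 3, 11, 8] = (0 6)(3 10)(8 12)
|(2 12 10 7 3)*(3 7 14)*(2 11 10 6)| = 12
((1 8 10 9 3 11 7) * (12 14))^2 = (14)(1 10 3 7 8 9 11)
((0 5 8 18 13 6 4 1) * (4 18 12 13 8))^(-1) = (0 1 4 5)(6 13 12 8 18) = ((0 5 4 1)(6 18 8 12 13))^(-1)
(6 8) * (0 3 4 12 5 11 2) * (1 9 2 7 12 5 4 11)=[3, 9, 0, 11, 5, 1, 8, 12, 6, 2, 10, 7, 4]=(0 3 11 7 12 4 5 1 9 2)(6 8)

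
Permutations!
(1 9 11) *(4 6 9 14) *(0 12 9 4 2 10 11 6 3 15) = (0 12 9 6 4 3 15)(1 14 2 10 11) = [12, 14, 10, 15, 3, 5, 4, 7, 8, 6, 11, 1, 9, 13, 2, 0]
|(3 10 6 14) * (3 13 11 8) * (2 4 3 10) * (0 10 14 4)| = |(0 10 6 4 3 2)(8 14 13 11)| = 12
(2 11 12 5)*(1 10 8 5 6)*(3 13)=(1 10 8 5 2 11 12 6)(3 13)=[0, 10, 11, 13, 4, 2, 1, 7, 5, 9, 8, 12, 6, 3]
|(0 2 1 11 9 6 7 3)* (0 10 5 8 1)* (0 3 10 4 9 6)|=|(0 2 3 4 9)(1 11 6 7 10 5 8)|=35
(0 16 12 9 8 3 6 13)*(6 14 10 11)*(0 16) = (3 14 10 11 6 13 16 12 9 8) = [0, 1, 2, 14, 4, 5, 13, 7, 3, 8, 11, 6, 9, 16, 10, 15, 12]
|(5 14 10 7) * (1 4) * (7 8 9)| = 6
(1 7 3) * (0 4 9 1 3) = (0 4 9 1 7) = [4, 7, 2, 3, 9, 5, 6, 0, 8, 1]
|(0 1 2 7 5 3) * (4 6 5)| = |(0 1 2 7 4 6 5 3)| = 8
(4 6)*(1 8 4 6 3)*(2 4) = (1 8 2 4 3) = [0, 8, 4, 1, 3, 5, 6, 7, 2]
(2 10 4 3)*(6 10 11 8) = (2 11 8 6 10 4 3) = [0, 1, 11, 2, 3, 5, 10, 7, 6, 9, 4, 8]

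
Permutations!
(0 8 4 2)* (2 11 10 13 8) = [2, 1, 0, 3, 11, 5, 6, 7, 4, 9, 13, 10, 12, 8] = (0 2)(4 11 10 13 8)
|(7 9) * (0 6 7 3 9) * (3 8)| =3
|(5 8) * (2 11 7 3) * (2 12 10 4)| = |(2 11 7 3 12 10 4)(5 8)| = 14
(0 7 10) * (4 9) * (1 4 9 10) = (0 7 1 4 10) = [7, 4, 2, 3, 10, 5, 6, 1, 8, 9, 0]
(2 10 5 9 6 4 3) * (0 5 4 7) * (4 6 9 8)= (0 5 8 4 3 2 10 6 7)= [5, 1, 10, 2, 3, 8, 7, 0, 4, 9, 6]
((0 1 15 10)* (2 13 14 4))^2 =(0 15)(1 10)(2 14)(4 13)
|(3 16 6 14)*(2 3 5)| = 6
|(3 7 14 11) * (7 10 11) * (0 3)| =|(0 3 10 11)(7 14)| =4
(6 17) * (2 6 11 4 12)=(2 6 17 11 4 12)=[0, 1, 6, 3, 12, 5, 17, 7, 8, 9, 10, 4, 2, 13, 14, 15, 16, 11]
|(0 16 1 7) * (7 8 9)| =|(0 16 1 8 9 7)| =6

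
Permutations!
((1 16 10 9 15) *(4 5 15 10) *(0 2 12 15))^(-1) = (0 5 4 16 1 15 12 2)(9 10) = ((0 2 12 15 1 16 4 5)(9 10))^(-1)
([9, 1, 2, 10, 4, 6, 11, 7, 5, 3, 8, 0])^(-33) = (0 11 6 5 8 10 3 9)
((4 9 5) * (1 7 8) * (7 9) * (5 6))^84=((1 9 6 5 4 7 8))^84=(9)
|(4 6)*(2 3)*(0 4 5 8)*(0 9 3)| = |(0 4 6 5 8 9 3 2)| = 8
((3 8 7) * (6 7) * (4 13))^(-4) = ((3 8 6 7)(4 13))^(-4) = (13)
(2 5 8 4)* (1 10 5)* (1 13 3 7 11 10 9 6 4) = (1 9 6 4 2 13 3 7 11 10 5 8) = [0, 9, 13, 7, 2, 8, 4, 11, 1, 6, 5, 10, 12, 3]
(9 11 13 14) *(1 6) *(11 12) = (1 6)(9 12 11 13 14) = [0, 6, 2, 3, 4, 5, 1, 7, 8, 12, 10, 13, 11, 14, 9]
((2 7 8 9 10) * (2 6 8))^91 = ((2 7)(6 8 9 10))^91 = (2 7)(6 10 9 8)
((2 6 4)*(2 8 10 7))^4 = ((2 6 4 8 10 7))^4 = (2 10 4)(6 7 8)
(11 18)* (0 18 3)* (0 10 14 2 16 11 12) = (0 18 12)(2 16 11 3 10 14) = [18, 1, 16, 10, 4, 5, 6, 7, 8, 9, 14, 3, 0, 13, 2, 15, 11, 17, 12]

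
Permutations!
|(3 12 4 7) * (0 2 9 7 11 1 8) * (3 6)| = 11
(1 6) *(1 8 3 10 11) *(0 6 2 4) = [6, 2, 4, 10, 0, 5, 8, 7, 3, 9, 11, 1] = (0 6 8 3 10 11 1 2 4)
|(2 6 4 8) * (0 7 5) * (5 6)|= |(0 7 6 4 8 2 5)|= 7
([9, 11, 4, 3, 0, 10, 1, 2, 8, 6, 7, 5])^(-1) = (0 4 2 7 10 5 11 1 6 9)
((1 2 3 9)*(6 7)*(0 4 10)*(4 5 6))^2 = ((0 5 6 7 4 10)(1 2 3 9))^2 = (0 6 4)(1 3)(2 9)(5 7 10)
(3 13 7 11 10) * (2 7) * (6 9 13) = [0, 1, 7, 6, 4, 5, 9, 11, 8, 13, 3, 10, 12, 2] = (2 7 11 10 3 6 9 13)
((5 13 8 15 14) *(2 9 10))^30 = ((2 9 10)(5 13 8 15 14))^30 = (15)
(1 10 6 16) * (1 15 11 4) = [0, 10, 2, 3, 1, 5, 16, 7, 8, 9, 6, 4, 12, 13, 14, 11, 15] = (1 10 6 16 15 11 4)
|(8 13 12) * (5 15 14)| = 3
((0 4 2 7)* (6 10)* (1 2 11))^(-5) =((0 4 11 1 2 7)(6 10))^(-5) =(0 4 11 1 2 7)(6 10)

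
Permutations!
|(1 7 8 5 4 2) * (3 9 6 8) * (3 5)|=20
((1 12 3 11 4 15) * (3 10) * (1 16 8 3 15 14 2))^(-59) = (1 11 15 2 3 10 14 8 12 4 16)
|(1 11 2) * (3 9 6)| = 3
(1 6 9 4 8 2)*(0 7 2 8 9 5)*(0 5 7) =(1 6 7 2)(4 9) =[0, 6, 1, 3, 9, 5, 7, 2, 8, 4]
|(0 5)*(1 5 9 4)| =|(0 9 4 1 5)| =5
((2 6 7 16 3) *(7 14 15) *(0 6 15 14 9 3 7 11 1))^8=(16)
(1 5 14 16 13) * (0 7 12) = [7, 5, 2, 3, 4, 14, 6, 12, 8, 9, 10, 11, 0, 1, 16, 15, 13] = (0 7 12)(1 5 14 16 13)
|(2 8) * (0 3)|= 2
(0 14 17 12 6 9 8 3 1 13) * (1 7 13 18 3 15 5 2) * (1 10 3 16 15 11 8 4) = (0 14 17 12 6 9 4 1 18 16 15 5 2 10 3 7 13)(8 11) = [14, 18, 10, 7, 1, 2, 9, 13, 11, 4, 3, 8, 6, 0, 17, 5, 15, 12, 16]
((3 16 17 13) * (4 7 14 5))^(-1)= (3 13 17 16)(4 5 14 7)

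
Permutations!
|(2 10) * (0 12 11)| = 6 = |(0 12 11)(2 10)|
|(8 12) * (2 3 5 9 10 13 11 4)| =|(2 3 5 9 10 13 11 4)(8 12)| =8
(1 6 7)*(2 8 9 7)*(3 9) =(1 6 2 8 3 9 7) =[0, 6, 8, 9, 4, 5, 2, 1, 3, 7]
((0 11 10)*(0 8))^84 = ((0 11 10 8))^84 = (11)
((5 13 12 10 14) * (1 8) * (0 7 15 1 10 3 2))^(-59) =((0 7 15 1 8 10 14 5 13 12 3 2))^(-59) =(0 7 15 1 8 10 14 5 13 12 3 2)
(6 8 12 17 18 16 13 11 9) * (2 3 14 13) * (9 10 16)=[0, 1, 3, 14, 4, 5, 8, 7, 12, 6, 16, 10, 17, 11, 13, 15, 2, 18, 9]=(2 3 14 13 11 10 16)(6 8 12 17 18 9)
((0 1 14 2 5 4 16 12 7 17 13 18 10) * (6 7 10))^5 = (18)(0 4 1 16 14 12 2 10 5)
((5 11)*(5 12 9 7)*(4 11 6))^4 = ((4 11 12 9 7 5 6))^4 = (4 7 11 5 12 6 9)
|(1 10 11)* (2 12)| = |(1 10 11)(2 12)| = 6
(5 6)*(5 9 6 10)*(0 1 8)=(0 1 8)(5 10)(6 9)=[1, 8, 2, 3, 4, 10, 9, 7, 0, 6, 5]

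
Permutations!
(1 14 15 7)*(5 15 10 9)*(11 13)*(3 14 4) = (1 4 3 14 10 9 5 15 7)(11 13) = [0, 4, 2, 14, 3, 15, 6, 1, 8, 5, 9, 13, 12, 11, 10, 7]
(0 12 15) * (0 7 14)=(0 12 15 7 14)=[12, 1, 2, 3, 4, 5, 6, 14, 8, 9, 10, 11, 15, 13, 0, 7]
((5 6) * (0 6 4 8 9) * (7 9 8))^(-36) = (9)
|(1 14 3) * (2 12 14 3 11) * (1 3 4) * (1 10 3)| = 4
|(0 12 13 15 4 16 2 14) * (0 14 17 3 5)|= |(0 12 13 15 4 16 2 17 3 5)|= 10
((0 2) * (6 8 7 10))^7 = ((0 2)(6 8 7 10))^7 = (0 2)(6 10 7 8)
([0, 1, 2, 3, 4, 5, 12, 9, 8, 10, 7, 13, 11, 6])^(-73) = [0, 1, 2, 3, 4, 5, 13, 10, 8, 7, 9, 12, 6, 11]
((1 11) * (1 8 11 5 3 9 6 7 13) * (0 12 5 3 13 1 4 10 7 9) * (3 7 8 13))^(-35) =(13)(0 12 5 3)(1 7)(6 9)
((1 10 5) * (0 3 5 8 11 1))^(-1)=(0 5 3)(1 11 8 10)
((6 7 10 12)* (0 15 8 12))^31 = (0 12 10 8 7 15 6)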